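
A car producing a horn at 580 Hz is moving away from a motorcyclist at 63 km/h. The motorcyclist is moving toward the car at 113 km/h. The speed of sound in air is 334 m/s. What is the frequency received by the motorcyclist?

603 Hz

63 km/h = 17.5 m/s; 113 km/h = 31.39 m/s.
Both move, so f' = f · (v + v_o)/(v + v_s).
f' = 580 × (334 + 31.39)/(334 + 17.5) = 580 × 365.39/351.5 ≈ 603 Hz.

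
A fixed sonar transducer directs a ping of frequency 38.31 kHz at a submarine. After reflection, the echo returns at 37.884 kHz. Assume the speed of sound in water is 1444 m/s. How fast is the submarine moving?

Double Doppler shift off a moving reflector: f₂ = f₀ · (v + u)/(v − u) (u > 0 toward emitter).
Rearranging, u = v · (f₂ − f₀)/(f₂ + f₀) = 1444 × -0.426/76.194 ≈ -8.1 m/s.
So the submarine is moving at 8.1 m/s away from the emitter.

8.1 m/s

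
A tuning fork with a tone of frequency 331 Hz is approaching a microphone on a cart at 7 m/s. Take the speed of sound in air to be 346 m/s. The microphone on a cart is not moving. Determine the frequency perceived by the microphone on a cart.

With the source moving toward a stationary observer, f' = f · v/(v − v_s).
f' = 331 × 346/(346 − 7) = 331 × 346/339 ≈ 338 Hz.

338 Hz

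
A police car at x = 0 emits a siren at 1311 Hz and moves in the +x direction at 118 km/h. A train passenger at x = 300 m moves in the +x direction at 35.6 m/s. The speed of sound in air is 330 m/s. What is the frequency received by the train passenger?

118 km/h = 32.78 m/s.
The observer lies on the +x side, so the source is heading toward the observer and the observer is heading away from the source.
Both move, so f' = f · (v − v_o)/(v − v_s).
f' = 1311 × (330 − 35.6)/(330 − 32.78) = 1311 × 294.4/297.22 ≈ 1299 Hz.

1299 Hz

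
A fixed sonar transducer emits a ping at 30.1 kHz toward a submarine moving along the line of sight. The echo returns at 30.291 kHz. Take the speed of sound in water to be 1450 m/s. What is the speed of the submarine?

Double Doppler shift off a moving reflector: f₂ = f₀ · (v + u)/(v − u) (u > 0 toward emitter).
Rearranging, u = v · (f₂ − f₀)/(f₂ + f₀) = 1450 × 0.191/60.391 ≈ 4.6 m/s.
So the submarine is moving at 4.6 m/s toward the emitter.

4.6 m/s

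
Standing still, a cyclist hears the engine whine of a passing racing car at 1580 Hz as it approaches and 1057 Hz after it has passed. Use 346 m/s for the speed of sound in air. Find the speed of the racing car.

f₁/f₂ = (v + v_s)/(v − v_s), so v_s = v · (f₁ − f₂)/(f₁ + f₂).
v_s = 346 × (1580 − 1057)/(1580 + 1057) = 346 × 523/2637 ≈ 69 m/s.

69 m/s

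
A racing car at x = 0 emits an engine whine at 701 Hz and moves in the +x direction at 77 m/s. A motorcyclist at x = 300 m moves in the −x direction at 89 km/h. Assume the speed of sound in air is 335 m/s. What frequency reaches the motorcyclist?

977 Hz

89 km/h = 24.72 m/s.
The observer lies on the +x side, so the source is heading toward the observer and the observer is heading toward the source.
With source approaching and observer approaching, f' = f · (v + v_o)/(v − v_s).
f' = 701 × (335 + 24.72)/(335 − 77) = 701 × 359.72/258 ≈ 977 Hz.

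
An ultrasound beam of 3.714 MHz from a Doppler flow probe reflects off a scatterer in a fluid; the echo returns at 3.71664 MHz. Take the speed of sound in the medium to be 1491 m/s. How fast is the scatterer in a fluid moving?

0.53 m/s

Double Doppler shift off a moving reflector: f₂ = f₀ · (v + u)/(v − u) (u > 0 toward emitter).
Rearranging, u = v · (f₂ − f₀)/(f₂ + f₀) = 1491 × 0.00264/7.43064 ≈ 0.53 m/s.
So the scatterer in a fluid is moving at 0.53 m/s toward the emitter.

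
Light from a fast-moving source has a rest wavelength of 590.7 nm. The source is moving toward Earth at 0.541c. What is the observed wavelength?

322.4 nm

Relativistic Doppler for wavelength: λ' = λ₀ · √((1 − β)/(1 + β)).
λ' = 590.7 × √(0.4590/1.5410) = 590.7 × 0.54576 ≈ 322.4 nm.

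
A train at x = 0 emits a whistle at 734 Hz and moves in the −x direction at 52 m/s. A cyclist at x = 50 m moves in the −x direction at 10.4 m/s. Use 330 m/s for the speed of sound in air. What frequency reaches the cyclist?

The observer lies on the +x side, so the source is heading away from the observer and the observer is heading toward the source.
Both move, so f' = f · (v + v_o)/(v + v_s).
f' = 734 × (330 + 10.4)/(330 + 52) = 734 × 340.4/382 ≈ 654 Hz.

654 Hz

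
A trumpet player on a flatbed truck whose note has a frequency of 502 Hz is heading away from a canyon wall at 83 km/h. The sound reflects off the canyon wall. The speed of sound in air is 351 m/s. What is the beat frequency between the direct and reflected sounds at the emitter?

62 Hz

83 km/h = 23.06 m/s.
The canyon wall receives the sound from a moving source: f₁ = f₀ · v/(v + v_e) = 502 × 351/374.06 ≈ 471.1 Hz.
On the return leg the trumpet player on a flatbed truck is a moving observer: f₂ = f₁ · (v − v_e)/v = 471.1 × 327.94/351 ≈ 440.1 Hz.
Beat against the emitted tone: |f₂ − f₀| = 2v_e·f₀/(v + v_e) = 2 × 23.06 × 502/374.06 ≈ 62 Hz.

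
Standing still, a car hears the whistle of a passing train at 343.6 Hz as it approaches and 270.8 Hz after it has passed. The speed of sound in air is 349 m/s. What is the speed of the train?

41 m/s

f₁/f₂ = (v + v_s)/(v − v_s), so v_s = v · (f₁ − f₂)/(f₁ + f₂).
v_s = 349 × (343.6 − 270.8)/(343.6 + 270.8) = 349 × 72.8/614.4 ≈ 41 m/s.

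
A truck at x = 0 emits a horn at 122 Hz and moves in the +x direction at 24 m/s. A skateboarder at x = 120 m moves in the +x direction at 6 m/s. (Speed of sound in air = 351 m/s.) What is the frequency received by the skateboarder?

The observer lies on the +x side, so the source is heading toward the observer and the observer is heading away from the source.
General Doppler shift: f' = f · (v − v_o)/(v − v_s).
f' = 122 × (351 − 6)/(351 − 24) = 122 × 345/327 ≈ 129 Hz.

129 Hz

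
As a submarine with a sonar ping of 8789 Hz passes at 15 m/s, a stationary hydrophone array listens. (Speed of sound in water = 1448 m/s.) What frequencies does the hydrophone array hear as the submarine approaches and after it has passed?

Approaching: f₁ = f · v/(v − v_s) = 8789 × 1448/1433 ≈ 8881 Hz.
Receding: f₂ = f · v/(v + v_s) = 8789 × 1448/1463 ≈ 8699 Hz.

8881 Hz approaching; 8699 Hz receding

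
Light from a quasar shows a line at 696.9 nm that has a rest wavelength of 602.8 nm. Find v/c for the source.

λ'/λ₀ = 1.1561 > 1 (redshift), so the source is receding.
λ'/λ₀ = √((1 + β)/(1 − β)) for a receding source ⇒ β = (r² − 1)/(r² + 1) with r = λ'/λ₀.
β = (1.3366 − 1)/(1.3366 + 1) ≈ 0.144.

0.144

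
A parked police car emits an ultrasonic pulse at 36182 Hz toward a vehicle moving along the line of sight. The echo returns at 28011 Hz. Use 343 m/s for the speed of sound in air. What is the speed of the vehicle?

44 m/s

Double Doppler shift off a moving reflector: f₂ = f₀ · (v + u)/(v − u) (u > 0 toward emitter).
Rearranging, u = v · (f₂ − f₀)/(f₂ + f₀) = 343 × -8171/64193 ≈ -44 m/s.
So the vehicle is moving at 44 m/s away from the emitter.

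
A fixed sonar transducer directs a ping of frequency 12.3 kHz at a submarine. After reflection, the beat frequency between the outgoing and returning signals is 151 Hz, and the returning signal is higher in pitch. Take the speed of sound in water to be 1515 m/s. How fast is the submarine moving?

Double Doppler shift off a moving reflector: f₂ = f₀ · (v + u)/(v − u) (u > 0 toward emitter).
Returning signal is higher, so f₂ = f₀ + Δf = 12300 + 151 = 12451 Hz.
Rearranging, u = v · (f₂ − f₀)/(f₂ + f₀) = 1515 × 151/24751 ≈ 9.2 m/s.
So the submarine is moving at 9.2 m/s toward the emitter.

9.2 m/s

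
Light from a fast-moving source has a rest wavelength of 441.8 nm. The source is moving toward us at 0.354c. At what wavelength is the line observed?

305.2 nm

Relativistic Doppler for wavelength: λ' = λ₀ · √((1 − β)/(1 + β)).
λ' = 441.8 × √(0.6460/1.3540) = 441.8 × 0.69073 ≈ 305.2 nm.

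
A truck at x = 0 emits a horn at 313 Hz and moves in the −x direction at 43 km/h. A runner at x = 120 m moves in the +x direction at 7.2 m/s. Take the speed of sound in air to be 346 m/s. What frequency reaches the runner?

43 km/h = 11.94 m/s.
The observer lies on the +x side, so the source is heading away from the observer and the observer is heading away from the source.
With source receding and observer receding, f' = f · (v − v_o)/(v + v_s).
f' = 313 × (346 − 7.2)/(346 + 11.94) = 313 × 338.8/357.94 ≈ 296 Hz.

296 Hz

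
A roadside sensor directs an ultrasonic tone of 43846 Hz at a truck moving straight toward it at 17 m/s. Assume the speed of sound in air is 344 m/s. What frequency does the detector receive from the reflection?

At the truck (a moving observer), f₁ = f₀ · (v + u)/v = 43846 × 361/344 ≈ 46013 Hz.
On reflection it acts as a source moving toward the stationary detector: f₂ = f₁ · v/(v − u) = 46013 × 344/327 ≈ 48405 Hz.

48405 Hz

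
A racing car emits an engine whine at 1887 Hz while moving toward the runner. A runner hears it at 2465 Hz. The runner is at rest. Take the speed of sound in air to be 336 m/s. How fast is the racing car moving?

79 m/s

f' = f · v/(v − v_s) ⇒ v_s = v · |1 − f/f'|.
v_s = 336 × |1 − 1887/2465| = 336 × 0.2345 ≈ 79 m/s.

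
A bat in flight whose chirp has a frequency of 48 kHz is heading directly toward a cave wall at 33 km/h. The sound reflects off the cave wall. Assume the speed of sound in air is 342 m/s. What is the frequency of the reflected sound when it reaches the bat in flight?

50.6 kHz

33 km/h = 9.167 m/s.
The cave wall receives the sound from a moving source: f₁ = f₀ · v/(v − v_e) = 48 × 342/332.83 ≈ 49.3 kHz.
On the return leg the bat in flight is a moving observer: f₂ = f₁ · (v + v_e)/v = 49.3 × 351.17/342 ≈ 50.6 kHz.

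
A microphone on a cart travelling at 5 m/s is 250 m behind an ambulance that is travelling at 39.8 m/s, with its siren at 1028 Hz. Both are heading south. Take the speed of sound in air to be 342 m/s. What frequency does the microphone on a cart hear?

934 Hz

The microphone on a cart is behind, so the ambulance is moving away from it while the microphone on a cart is moving toward the ambulance.
Both move, so f' = f · (v + v_o)/(v + v_s).
f' = 1028 × (342 + 5)/(342 + 39.8) = 1028 × 347/381.8 ≈ 934 Hz.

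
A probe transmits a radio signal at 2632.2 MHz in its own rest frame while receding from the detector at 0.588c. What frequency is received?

1340.7 MHz

Relativistic Doppler for frequency: f' = f₀ · √((1 − β)/(1 + β)).
f' = 2632.2 × √(0.4120/1.5880) = 2632.2 × 0.50936 ≈ 1340.7 MHz.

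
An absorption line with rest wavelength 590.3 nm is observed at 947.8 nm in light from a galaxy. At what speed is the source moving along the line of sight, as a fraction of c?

0.441

λ'/λ₀ = 1.6056 > 1 (redshift), so the source is receding.
λ'/λ₀ = √((1 + β)/(1 − β)) for a receding source ⇒ β = (r² − 1)/(r² + 1) with r = λ'/λ₀.
β = (2.5780 − 1)/(2.5780 + 1) ≈ 0.441.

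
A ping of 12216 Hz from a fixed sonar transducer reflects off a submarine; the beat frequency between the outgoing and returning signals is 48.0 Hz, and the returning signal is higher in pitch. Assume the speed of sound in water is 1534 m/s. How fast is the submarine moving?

3.0 m/s

Double Doppler shift off a moving reflector: f₂ = f₀ · (v + u)/(v − u) (u > 0 toward emitter).
Returning signal is higher, so f₂ = f₀ + Δf = 12216 + 48 = 12264 Hz.
Rearranging, u = v · (f₂ − f₀)/(f₂ + f₀) = 1534 × 48/24480 ≈ 3.0 m/s.
So the submarine is moving at 3.0 m/s toward the emitter.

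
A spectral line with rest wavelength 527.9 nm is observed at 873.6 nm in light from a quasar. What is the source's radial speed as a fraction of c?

λ'/λ₀ = 1.6549 > 1 (redshift), so the source is receding.
λ'/λ₀ = √((1 + β)/(1 − β)) for a receding source ⇒ β = (r² − 1)/(r² + 1) with r = λ'/λ₀.
β = (2.7386 − 1)/(2.7386 + 1) ≈ 0.465.

0.465c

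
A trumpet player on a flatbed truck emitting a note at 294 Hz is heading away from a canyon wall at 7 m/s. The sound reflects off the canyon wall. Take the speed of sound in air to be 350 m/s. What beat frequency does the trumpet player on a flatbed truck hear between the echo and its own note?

11.5 Hz

The canyon wall receives the sound from a moving source: f₁ = f₀ · v/(v + v_e) = 294 × 350/357 ≈ 288.24 Hz.
On the return leg the trumpet player on a flatbed truck is a moving observer: f₂ = f₁ · (v − v_e)/v = 288.24 × 343/350 ≈ 282.47 Hz.
Equivalently f₂ = f₀ · (v − v_e)/(v + v_e).
Beat against the emitted tone: |f₂ − f₀| = 2v_e·f₀/(v + v_e) = 2 × 7 × 294/357 ≈ 11.5 Hz.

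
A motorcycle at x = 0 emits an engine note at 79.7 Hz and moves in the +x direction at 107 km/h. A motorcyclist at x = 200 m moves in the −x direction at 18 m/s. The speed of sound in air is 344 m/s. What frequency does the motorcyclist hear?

107 km/h = 29.72 m/s.
The observer lies on the +x side, so the source is heading toward the observer and the observer is heading toward the source.
With source approaching and observer approaching, f' = f · (v + v_o)/(v − v_s).
f' = 79.7 × (344 + 18)/(344 − 29.72) = 79.7 × 362/314.28 ≈ 92 Hz.

92 Hz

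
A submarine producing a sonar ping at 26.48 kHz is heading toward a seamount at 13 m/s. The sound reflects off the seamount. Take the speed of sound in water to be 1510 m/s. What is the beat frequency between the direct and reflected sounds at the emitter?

460 Hz

The seamount receives the sound from a moving source: f₁ = f₀ · v/(v − v_e) = 26.48 × 1510/1497 ≈ 26.710 kHz.
On the return leg the submarine is a moving observer: f₂ = f₁ · (v + v_e)/v = 26.710 × 1523/1510 ≈ 26.940 kHz.
Equivalently f₂ = f₀ · (v + v_e)/(v − v_e).
Beat against the emitted tone (with f₀ = 26480 Hz): |f₂ − f₀| = 2v_e·f₀/(v − v_e) = 2 × 13 × 26480/1497 ≈ 460 Hz.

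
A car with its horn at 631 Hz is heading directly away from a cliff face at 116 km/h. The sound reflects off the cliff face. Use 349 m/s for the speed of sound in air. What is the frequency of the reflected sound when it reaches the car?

116 km/h = 32.22 m/s.
The cliff face receives the sound from a moving source: f₁ = f₀ · v/(v + v_e) = 631 × 349/381.22 ≈ 578 Hz.
On the return leg the car is a moving observer: f₂ = f₁ · (v − v_e)/v = 578 × 316.78/349 ≈ 524 Hz.
Equivalently f₂ = f₀ · (v − v_e)/(v + v_e).

524 Hz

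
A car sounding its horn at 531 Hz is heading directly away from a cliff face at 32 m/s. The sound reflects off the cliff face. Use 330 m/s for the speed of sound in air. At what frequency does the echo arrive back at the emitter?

437 Hz

The cliff face receives the sound from a moving source: f₁ = f₀ · v/(v + v_e) = 531 × 330/362 ≈ 484 Hz.
On the return leg the car is a moving observer: f₂ = f₁ · (v − v_e)/v = 484 × 298/330 ≈ 437 Hz.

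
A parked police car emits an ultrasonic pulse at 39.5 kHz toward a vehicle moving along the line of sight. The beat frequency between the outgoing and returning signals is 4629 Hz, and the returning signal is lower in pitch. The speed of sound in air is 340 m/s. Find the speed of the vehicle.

21.2 m/s

Double Doppler shift off a moving reflector: f₂ = f₀ · (v + u)/(v − u) (u > 0 toward emitter).
Returning signal is lower, so f₂ = f₀ − Δf = 39500 − 4629 = 34871 Hz.
Rearranging, u = v · (f₂ − f₀)/(f₂ + f₀) = 340 × -4629/74371 ≈ -21.2 m/s.
So the vehicle is moving at 21.2 m/s away from the emitter.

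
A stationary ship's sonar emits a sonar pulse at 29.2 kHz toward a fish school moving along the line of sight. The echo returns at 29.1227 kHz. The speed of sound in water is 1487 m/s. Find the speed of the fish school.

1.97 m/s

Double Doppler shift off a moving reflector: f₂ = f₀ · (v + u)/(v − u) (u > 0 toward emitter).
Rearranging, u = v · (f₂ − f₀)/(f₂ + f₀) = 1487 × -0.0773/58.3227 ≈ -1.97 m/s.
So the fish school is moving at 1.97 m/s away from the emitter.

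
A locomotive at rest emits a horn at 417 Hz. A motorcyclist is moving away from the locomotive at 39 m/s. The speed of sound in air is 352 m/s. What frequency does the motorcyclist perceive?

371 Hz

Moving observer, stationary source: f' = f · (v − v_o)/v.
f' = 417 × (352 − 39)/352 = 417 × 313/352 ≈ 371 Hz.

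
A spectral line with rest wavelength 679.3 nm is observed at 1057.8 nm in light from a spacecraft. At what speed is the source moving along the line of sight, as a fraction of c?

λ'/λ₀ = 1.5572 > 1 (redshift), so the source is receding.
λ'/λ₀ = √((1 + β)/(1 − β)) for a receding source ⇒ β = (r² − 1)/(r² + 1) with r = λ'/λ₀.
β = (2.4248 − 1)/(2.4248 + 1) ≈ 0.416.

0.416c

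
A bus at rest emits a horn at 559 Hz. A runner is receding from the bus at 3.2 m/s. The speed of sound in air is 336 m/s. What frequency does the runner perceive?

554 Hz

Only the observer moves, away from the source, so f' = f · (v − v_o)/v.
f' = 559 × (336 − 3.2)/336 = 559 × 332.8/336 ≈ 554 Hz.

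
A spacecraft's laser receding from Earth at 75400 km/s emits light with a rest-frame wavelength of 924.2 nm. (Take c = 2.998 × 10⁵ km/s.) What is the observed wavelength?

β = v/c = 75400/299800 = 0.2515.
Relativistic Doppler for wavelength: λ' = λ₀ · √((1 + β)/(1 − β)).
λ' = 924.2 × √(1.2515/0.7485) = 924.2 × 1.29306 ≈ 1195.0 nm.

1195.0 nm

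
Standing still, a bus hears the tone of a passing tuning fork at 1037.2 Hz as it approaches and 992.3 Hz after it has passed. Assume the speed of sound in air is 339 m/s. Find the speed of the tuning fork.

f₁/f₂ = (v + v_s)/(v − v_s), so v_s = v · (f₁ − f₂)/(f₁ + f₂).
v_s = 339 × (1037.2 − 992.3)/(1037.2 + 992.3) = 339 × 44.9/2029.5 ≈ 7.5 m/s.

7.5 m/s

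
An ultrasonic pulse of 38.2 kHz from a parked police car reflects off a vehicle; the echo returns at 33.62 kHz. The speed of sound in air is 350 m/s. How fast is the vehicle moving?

Double Doppler shift off a moving reflector: f₂ = f₀ · (v + u)/(v − u) (u > 0 toward emitter).
Rearranging, u = v · (f₂ − f₀)/(f₂ + f₀) = 350 × -4.58/71.82 ≈ -22.3 m/s.
So the vehicle is moving at 22.3 m/s away from the emitter.

22.3 m/s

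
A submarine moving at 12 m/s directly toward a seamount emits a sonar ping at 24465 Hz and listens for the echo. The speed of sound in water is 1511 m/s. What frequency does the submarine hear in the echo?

The seamount receives the sound from a moving source: f₁ = f₀ · v/(v − v_e) = 24465 × 1511/1499 ≈ 24661 Hz.
On the return leg the submarine is a moving observer: f₂ = f₁ · (v + v_e)/v = 24661 × 1523/1511 ≈ 24857 Hz.
Equivalently f₂ = f₀ · (v + v_e)/(v − v_e).

24857 Hz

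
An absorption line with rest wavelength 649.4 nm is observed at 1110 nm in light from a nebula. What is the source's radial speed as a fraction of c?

λ'/λ₀ = 1.7093 > 1 (redshift), so the source is receding.
λ'/λ₀ = √((1 + β)/(1 − β)) for a receding source ⇒ β = (r² − 1)/(r² + 1) with r = λ'/λ₀.
β = (2.9216 − 1)/(2.9216 + 1) ≈ 0.490.

0.490c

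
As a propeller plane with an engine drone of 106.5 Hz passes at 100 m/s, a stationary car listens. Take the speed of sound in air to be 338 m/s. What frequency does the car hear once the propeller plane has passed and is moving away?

82 Hz

Receding: f₂ = f · v/(v + v_s) = 106.5 × 338/438 ≈ 82 Hz.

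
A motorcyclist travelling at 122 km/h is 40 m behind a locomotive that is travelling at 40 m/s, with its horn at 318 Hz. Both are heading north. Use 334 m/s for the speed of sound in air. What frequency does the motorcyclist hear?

313 Hz

122 km/h = 33.89 m/s.
The motorcyclist is behind, so the locomotive is moving away from it while the motorcyclist is moving toward the locomotive.
With source receding and observer approaching, f' = f · (v + v_o)/(v + v_s).
f' = 318 × (334 + 33.89)/(334 + 40) = 318 × 367.89/374 ≈ 313 Hz.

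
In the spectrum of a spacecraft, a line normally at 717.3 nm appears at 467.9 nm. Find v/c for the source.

λ'/λ₀ = 0.6523 < 1 (blueshift), so the source is approaching.
λ'/λ₀ = √((1 − β)/(1 + β)) for an approaching source ⇒ β = (1 − r²)/(1 + r²) with r = λ'/λ₀.
β = (1 − 0.4255)/(1 + 0.4255) ≈ 0.403.

0.403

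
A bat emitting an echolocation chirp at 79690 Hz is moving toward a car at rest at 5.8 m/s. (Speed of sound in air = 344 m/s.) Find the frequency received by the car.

Moving source, stationary observer: f' = f · v/(v − v_s) since the source is approaching.
f' = 79690 × 344/(344 − 5.8) = 79690 × 344/338.2 ≈ 81057 Hz.

81057 Hz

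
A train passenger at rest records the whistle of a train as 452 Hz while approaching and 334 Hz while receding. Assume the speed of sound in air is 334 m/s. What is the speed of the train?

f₁/f₂ = (v + v_s)/(v − v_s), so v_s = v · (f₁ − f₂)/(f₁ + f₂).
v_s = 334 × (452 − 334)/(452 + 334) = 334 × 118/786 ≈ 50 m/s.

50 m/s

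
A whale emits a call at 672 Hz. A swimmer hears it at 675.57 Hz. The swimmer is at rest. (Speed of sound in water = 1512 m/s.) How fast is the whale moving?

f' > f, so the whale is approaching.
f' = f · v/(v − v_s) ⇒ v_s = v · |1 − f/f'|.
v_s = 1512 × |1 − 672/675.57| = 1512 × 0.005284 ≈ 8.0 m/s.

8.0 m/s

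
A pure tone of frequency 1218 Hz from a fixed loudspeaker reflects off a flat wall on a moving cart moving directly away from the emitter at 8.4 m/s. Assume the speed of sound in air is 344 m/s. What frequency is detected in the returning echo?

The flat wall on a moving cart first receives the wave as a moving observer: f₁ = f₀ · (v − u)/v = 1218 × (344 − 8.4)/344 ≈ 1188 Hz.
The reflection then acts as a moving source: f₂ = f₁ · v/(v + u) ≈ 1160 Hz.
Equivalently f₂ = f₀ · (v − u)/(v + u).

1160 Hz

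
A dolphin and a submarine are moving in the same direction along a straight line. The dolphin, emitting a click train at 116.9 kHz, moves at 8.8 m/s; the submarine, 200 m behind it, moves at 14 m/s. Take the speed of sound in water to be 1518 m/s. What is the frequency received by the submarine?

The submarine is behind, so the dolphin is moving away from it while the submarine is moving toward the dolphin.
With source receding and observer approaching, f' = f · (v + v_o)/(v + v_s).
f' = 116.9 × (1518 + 14)/(1518 + 8.8) = 116.9 × 1532/1526.8 ≈ 117.3 kHz.

117.3 kHz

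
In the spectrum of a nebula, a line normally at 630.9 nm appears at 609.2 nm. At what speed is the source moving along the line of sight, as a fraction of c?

λ'/λ₀ = 0.9656 < 1 (blueshift), so the source is approaching.
λ'/λ₀ = √((1 − β)/(1 + β)) for an approaching source ⇒ β = (1 − r²)/(1 + r²) with r = λ'/λ₀.
β = (1 − 0.9324)/(1 + 0.9324) ≈ 0.035.

0.035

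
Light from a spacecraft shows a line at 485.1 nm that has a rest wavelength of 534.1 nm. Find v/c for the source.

λ'/λ₀ = 0.9083 < 1 (blueshift), so the source is approaching.
λ'/λ₀ = √((1 − β)/(1 + β)) for an approaching source ⇒ β = (1 − r²)/(1 + r²) with r = λ'/λ₀.
β = (1 − 0.8249)/(1 + 0.8249) ≈ 0.096.

0.096c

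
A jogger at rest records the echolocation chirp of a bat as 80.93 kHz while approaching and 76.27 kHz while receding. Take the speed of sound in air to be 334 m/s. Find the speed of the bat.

9.9 m/s

f₁/f₂ = (v + v_s)/(v − v_s), so v_s = v · (f₁ − f₂)/(f₁ + f₂).
v_s = 334 × (80.93 − 76.27)/(80.93 + 76.27) = 334 × 4.66/157.20 ≈ 9.9 m/s.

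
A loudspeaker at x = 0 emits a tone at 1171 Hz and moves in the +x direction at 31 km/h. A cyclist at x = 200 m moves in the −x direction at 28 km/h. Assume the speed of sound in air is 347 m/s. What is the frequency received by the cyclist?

31 km/h = 8.611 m/s; 28 km/h = 7.778 m/s.
The observer lies on the +x side, so the source is heading toward the observer and the observer is heading toward the source.
General Doppler shift: f' = f · (v + v_o)/(v − v_s).
f' = 1171 × (347 + 7.778)/(347 − 8.611) = 1171 × 354.78/338.39 ≈ 1228 Hz.

1228 Hz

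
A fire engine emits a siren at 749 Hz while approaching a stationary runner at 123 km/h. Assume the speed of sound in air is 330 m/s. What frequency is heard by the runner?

836 Hz

123 km/h = 34.17 m/s.
Only the source moves, toward the listener, so f' = f · v/(v − v_s).
f' = 749 × 330/(330 − 34.17) = 749 × 330/295.8 ≈ 836 Hz.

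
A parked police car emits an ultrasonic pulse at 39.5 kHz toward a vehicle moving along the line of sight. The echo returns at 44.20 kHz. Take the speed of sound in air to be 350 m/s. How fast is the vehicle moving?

19.7 m/s

Double Doppler shift off a moving reflector: f₂ = f₀ · (v + u)/(v − u) (u > 0 toward emitter).
Rearranging, u = v · (f₂ − f₀)/(f₂ + f₀) = 350 × 4.70/83.70 ≈ 19.7 m/s.
So the vehicle is moving at 19.7 m/s toward the emitter.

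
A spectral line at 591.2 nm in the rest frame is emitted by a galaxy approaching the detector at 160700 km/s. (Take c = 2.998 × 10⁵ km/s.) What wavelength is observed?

β = v/c = 160700/299800 = 0.5360.
Relativistic Doppler for wavelength: λ' = λ₀ · √((1 − β)/(1 + β)).
λ' = 591.2 × √(0.4640/1.5360) = 591.2 × 0.54960 ≈ 324.9 nm.

324.9 nm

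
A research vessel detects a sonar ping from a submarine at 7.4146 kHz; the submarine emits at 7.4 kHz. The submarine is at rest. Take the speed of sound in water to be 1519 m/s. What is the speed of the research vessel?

f' > f, so the research vessel is approaching.
f' = f · (v + v_o)/v ⇒ v_o = v · |f'/f − 1|.
v_o = 1519 × |7.4146/7.4 − 1| = 1519 × 0.001973 ≈ 3.00 m/s.

3.00 m/s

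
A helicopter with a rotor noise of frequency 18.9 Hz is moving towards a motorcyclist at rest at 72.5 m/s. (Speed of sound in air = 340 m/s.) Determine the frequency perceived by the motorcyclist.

Only the source moves, toward the listener, so f' = f · v/(v − v_s).
f' = 18.9 × 340/(340 − 72.5) = 18.9 × 340/267.5 ≈ 24.0 Hz.

24.0 Hz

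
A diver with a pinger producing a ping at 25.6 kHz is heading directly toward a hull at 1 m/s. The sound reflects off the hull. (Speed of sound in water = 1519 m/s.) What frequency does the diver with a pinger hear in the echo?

25.6 kHz

The hull receives the sound from a moving source: f₁ = f₀ · v/(v − v_e) = 25.6 × 1519/1518 ≈ 25.6 kHz.
On the return leg the diver with a pinger is a moving observer: f₂ = f₁ · (v + v_e)/v = 25.6 × 1520/1519 ≈ 25.6 kHz.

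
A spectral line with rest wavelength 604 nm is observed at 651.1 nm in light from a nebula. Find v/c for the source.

0.075c

λ'/λ₀ = 1.0780 > 1 (redshift), so the source is receding.
λ'/λ₀ = √((1 + β)/(1 − β)) for a receding source ⇒ β = (r² − 1)/(r² + 1) with r = λ'/λ₀.
β = (1.1620 − 1)/(1.1620 + 1) ≈ 0.075.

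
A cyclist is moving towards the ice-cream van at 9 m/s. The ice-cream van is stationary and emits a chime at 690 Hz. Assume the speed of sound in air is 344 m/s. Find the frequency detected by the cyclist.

708 Hz

Moving observer, stationary source: f' = f · (v + v_o)/v.
f' = 690 × (344 + 9)/344 = 690 × 353/344 ≈ 708 Hz.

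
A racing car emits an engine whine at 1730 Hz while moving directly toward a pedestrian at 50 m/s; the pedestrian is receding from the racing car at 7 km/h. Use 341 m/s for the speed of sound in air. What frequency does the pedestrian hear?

7 km/h = 1.944 m/s.
With source approaching and observer receding, f' = f · (v − v_o)/(v − v_s).
f' = 1730 × (341 − 1.944)/(341 − 50) = 1730 × 339.06/291 ≈ 2016 Hz.

2016 Hz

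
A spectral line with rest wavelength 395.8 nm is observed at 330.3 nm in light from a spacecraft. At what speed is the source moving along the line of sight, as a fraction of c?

λ'/λ₀ = 0.8345 < 1 (blueshift), so the source is approaching.
λ'/λ₀ = √((1 − β)/(1 + β)) for an approaching source ⇒ β = (1 − r²)/(1 + r²) with r = λ'/λ₀.
β = (1 − 0.6964)/(1 + 0.6964) ≈ 0.179.

0.179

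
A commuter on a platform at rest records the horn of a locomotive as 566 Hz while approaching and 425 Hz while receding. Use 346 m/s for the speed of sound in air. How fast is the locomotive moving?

49 m/s

f₁/f₂ = (v + v_s)/(v − v_s), so v_s = v · (f₁ − f₂)/(f₁ + f₂).
v_s = 346 × (566 − 425)/(566 + 425) = 346 × 141/991 ≈ 49 m/s.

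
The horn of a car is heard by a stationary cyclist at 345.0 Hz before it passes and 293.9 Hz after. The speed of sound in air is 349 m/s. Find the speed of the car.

f₁/f₂ = (v + v_s)/(v − v_s), so v_s = v · (f₁ − f₂)/(f₁ + f₂).
v_s = 349 × (345.0 − 293.9)/(345.0 + 293.9) = 349 × 51.1/638.9 ≈ 28 m/s.

28 m/s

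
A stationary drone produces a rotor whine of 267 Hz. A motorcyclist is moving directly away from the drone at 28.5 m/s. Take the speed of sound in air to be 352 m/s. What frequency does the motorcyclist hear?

245 Hz

Only the observer moves, away from the source, so f' = f · (v − v_o)/v.
f' = 267 × (352 − 28.5)/352 = 267 × 323.5/352 ≈ 245 Hz.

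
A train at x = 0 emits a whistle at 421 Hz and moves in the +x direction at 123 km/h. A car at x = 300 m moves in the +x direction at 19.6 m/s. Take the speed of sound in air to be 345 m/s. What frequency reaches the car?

123 km/h = 34.17 m/s.
The observer lies on the +x side, so the source is heading toward the observer and the observer is heading away from the source.
With source approaching and observer receding, f' = f · (v − v_o)/(v − v_s).
f' = 421 × (345 − 19.6)/(345 − 34.17) = 421 × 325.4/310.83 ≈ 441 Hz.

441 Hz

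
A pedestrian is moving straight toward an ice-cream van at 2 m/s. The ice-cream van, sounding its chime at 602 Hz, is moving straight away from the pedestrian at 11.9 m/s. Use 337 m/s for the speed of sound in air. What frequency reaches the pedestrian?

Both move, so f' = f · (v + v_o)/(v + v_s).
f' = 602 × (337 + 2)/(337 + 11.9) = 602 × 339/348.9 ≈ 585 Hz.

585 Hz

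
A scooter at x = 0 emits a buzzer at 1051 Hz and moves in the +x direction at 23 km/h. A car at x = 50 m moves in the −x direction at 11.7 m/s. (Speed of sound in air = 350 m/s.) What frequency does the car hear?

23 km/h = 6.389 m/s.
The observer lies on the +x side, so the source is heading toward the observer and the observer is heading toward the source.
Both move, so f' = f · (v + v_o)/(v − v_s).
f' = 1051 × (350 + 11.7)/(350 − 6.389) = 1051 × 361.7/343.61 ≈ 1106 Hz.

1106 Hz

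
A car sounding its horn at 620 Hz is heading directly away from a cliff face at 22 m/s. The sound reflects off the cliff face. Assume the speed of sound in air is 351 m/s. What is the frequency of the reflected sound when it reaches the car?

547 Hz

The cliff face receives the sound from a moving source: f₁ = f₀ · v/(v + v_e) = 620 × 351/373 ≈ 583 Hz.
On the return leg the car is a moving observer: f₂ = f₁ · (v − v_e)/v = 583 × 329/351 ≈ 547 Hz.
Equivalently f₂ = f₀ · (v − v_e)/(v + v_e).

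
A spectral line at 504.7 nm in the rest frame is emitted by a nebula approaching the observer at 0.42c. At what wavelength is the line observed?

322.6 nm

Relativistic Doppler for wavelength: λ' = λ₀ · √((1 − β)/(1 + β)).
λ' = 504.7 × √(0.5800/1.4200) = 504.7 × 0.63910 ≈ 322.6 nm.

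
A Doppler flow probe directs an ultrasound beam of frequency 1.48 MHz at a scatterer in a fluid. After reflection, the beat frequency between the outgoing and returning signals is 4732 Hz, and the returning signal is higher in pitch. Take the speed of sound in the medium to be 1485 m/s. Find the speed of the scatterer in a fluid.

2.37 m/s

Double Doppler shift off a moving reflector: f₂ = f₀ · (v + u)/(v − u) (u > 0 toward emitter).
Returning signal is higher, so f₂ = f₀ + Δf = 1480000 + 4732 = 1484732 Hz.
Rearranging, u = v · (f₂ − f₀)/(f₂ + f₀) = 1485 × 4732/2964732 ≈ 2.37 m/s.
So the scatterer in a fluid is moving at 2.37 m/s toward the emitter.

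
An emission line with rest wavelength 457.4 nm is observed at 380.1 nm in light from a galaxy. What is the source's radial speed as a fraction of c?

λ'/λ₀ = 0.8310 < 1 (blueshift), so the source is approaching.
λ'/λ₀ = √((1 − β)/(1 + β)) for an approaching source ⇒ β = (1 − r²)/(1 + r²) with r = λ'/λ₀.
β = (1 − 0.6906)/(1 + 0.6906) ≈ 0.183.

0.183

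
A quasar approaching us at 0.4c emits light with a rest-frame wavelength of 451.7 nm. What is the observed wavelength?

Relativistic Doppler for wavelength: λ' = λ₀ · √((1 − β)/(1 + β)).
λ' = 451.7 × √(0.6000/1.4000) = 451.7 × 0.65465 ≈ 295.7 nm.

295.7 nm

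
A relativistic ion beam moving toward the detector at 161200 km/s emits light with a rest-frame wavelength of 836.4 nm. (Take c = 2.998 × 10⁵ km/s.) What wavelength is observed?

458.6 nm

β = v/c = 161200/299800 = 0.5377.
Relativistic Doppler for wavelength: λ' = λ₀ · √((1 − β)/(1 + β)).
λ' = 836.4 × √(0.4623/1.5377) = 836.4 × 0.54832 ≈ 458.6 nm.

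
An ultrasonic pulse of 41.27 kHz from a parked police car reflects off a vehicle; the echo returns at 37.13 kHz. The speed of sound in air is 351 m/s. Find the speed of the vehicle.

Double Doppler shift off a moving reflector: f₂ = f₀ · (v + u)/(v − u) (u > 0 toward emitter).
Rearranging, u = v · (f₂ − f₀)/(f₂ + f₀) = 351 × -4.14/78.40 ≈ -18.5 m/s.
So the vehicle is moving at 18.5 m/s away from the emitter.

18.5 m/s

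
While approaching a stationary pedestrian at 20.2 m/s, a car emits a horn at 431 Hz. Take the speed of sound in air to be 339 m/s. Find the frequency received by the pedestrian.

Moving source, stationary observer: f' = f · v/(v − v_s) since the source is approaching.
f' = 431 × 339/(339 − 20.2) = 431 × 339/318.8 ≈ 458 Hz.

458 Hz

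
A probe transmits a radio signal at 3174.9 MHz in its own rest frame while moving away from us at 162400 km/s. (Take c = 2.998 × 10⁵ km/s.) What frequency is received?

β = v/c = 162400/299800 = 0.5417.
Relativistic Doppler for frequency: f' = f₀ · √((1 − β)/(1 + β)).
f' = 3174.9 × √(0.4583/1.5417) = 3174.9 × 0.54523 ≈ 1731.0 MHz.

1731.0 MHz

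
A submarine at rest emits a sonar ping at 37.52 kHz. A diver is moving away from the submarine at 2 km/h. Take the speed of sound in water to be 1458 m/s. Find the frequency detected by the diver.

2 km/h = 0.5556 m/s.
Only the observer moves, away from the source, so f' = f · (v − v_o)/v.
f' = 37.52 × (1458 − 0.5556)/1458 = 37.52 × 1457.4/1458 ≈ 37.5 kHz.

37.5 kHz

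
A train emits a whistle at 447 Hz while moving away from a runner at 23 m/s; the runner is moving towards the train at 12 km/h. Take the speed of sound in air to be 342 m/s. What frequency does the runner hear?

12 km/h = 3.333 m/s.
General Doppler shift: f' = f · (v + v_o)/(v + v_s).
f' = 447 × (342 + 3.333)/(342 + 23) = 447 × 345.33/365 ≈ 423 Hz.

423 Hz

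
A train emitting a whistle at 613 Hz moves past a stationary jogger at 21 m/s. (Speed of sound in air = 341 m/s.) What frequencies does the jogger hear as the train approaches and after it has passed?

Approaching: f₁ = f · v/(v − v_s) = 613 × 341/320 ≈ 653 Hz.
Receding: f₂ = f · v/(v + v_s) = 613 × 341/362 ≈ 577 Hz.

653 Hz approaching; 577 Hz receding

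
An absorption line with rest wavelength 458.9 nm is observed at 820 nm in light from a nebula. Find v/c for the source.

0.523

λ'/λ₀ = 1.7869 > 1 (redshift), so the source is receding.
λ'/λ₀ = √((1 + β)/(1 − β)) for a receding source ⇒ β = (r² − 1)/(r² + 1) with r = λ'/λ₀.
β = (3.1929 − 1)/(3.1929 + 1) ≈ 0.523.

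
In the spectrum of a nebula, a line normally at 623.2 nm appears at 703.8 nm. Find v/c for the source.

0.121c

λ'/λ₀ = 1.1293 > 1 (redshift), so the source is receding.
λ'/λ₀ = √((1 + β)/(1 − β)) for a receding source ⇒ β = (r² − 1)/(r² + 1) with r = λ'/λ₀.
β = (1.2754 − 1)/(1.2754 + 1) ≈ 0.121.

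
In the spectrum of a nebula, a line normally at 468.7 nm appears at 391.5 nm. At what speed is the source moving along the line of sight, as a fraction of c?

0.178c

λ'/λ₀ = 0.8353 < 1 (blueshift), so the source is approaching.
λ'/λ₀ = √((1 − β)/(1 + β)) for an approaching source ⇒ β = (1 − r²)/(1 + r²) with r = λ'/λ₀.
β = (1 − 0.6977)/(1 + 0.6977) ≈ 0.178.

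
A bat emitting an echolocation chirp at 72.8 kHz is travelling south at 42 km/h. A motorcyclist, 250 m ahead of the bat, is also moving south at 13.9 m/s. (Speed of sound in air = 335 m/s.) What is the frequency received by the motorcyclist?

72.3 kHz

42 km/h = 11.67 m/s.
The motorcyclist is ahead, so the bat is moving toward it while the motorcyclist is moving away from the bat.
General Doppler shift: f' = f · (v − v_o)/(v − v_s).
f' = 72.8 × (335 − 13.9)/(335 − 11.67) = 72.8 × 321.1/323.33 ≈ 72.3 kHz.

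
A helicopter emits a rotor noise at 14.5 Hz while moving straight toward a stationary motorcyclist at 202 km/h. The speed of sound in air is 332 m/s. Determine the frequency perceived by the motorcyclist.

202 km/h = 56.11 m/s.
Moving source, stationary observer: f' = f · v/(v − v_s) since the source is approaching.
f' = 14.5 × 332/(332 − 56.11) = 14.5 × 332/275.9 ≈ 17.4 Hz.

17.4 Hz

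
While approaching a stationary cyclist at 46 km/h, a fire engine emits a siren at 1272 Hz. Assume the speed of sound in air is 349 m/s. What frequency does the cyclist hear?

1320 Hz

46 km/h = 12.78 m/s.
Moving source, stationary observer: f' = f · v/(v − v_s) since the source is approaching.
f' = 1272 × 349/(349 − 12.78) = 1272 × 349/336.2 ≈ 1320 Hz.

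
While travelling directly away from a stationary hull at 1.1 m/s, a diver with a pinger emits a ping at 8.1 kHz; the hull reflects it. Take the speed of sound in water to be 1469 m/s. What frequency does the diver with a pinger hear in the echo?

8.09 kHz

The hull receives the sound from a moving source: f₁ = f₀ · v/(v + v_e) = 8.1 × 1469/1470.1 ≈ 8.09 kHz.
On the return leg the diver with a pinger is a moving observer: f₂ = f₁ · (v − v_e)/v = 8.09 × 1467.9/1469 ≈ 8.09 kHz.
Equivalently f₂ = f₀ · (v − v_e)/(v + v_e).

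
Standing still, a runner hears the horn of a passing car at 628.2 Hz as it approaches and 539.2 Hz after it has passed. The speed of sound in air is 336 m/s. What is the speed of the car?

f₁/f₂ = (v + v_s)/(v − v_s), so v_s = v · (f₁ − f₂)/(f₁ + f₂).
v_s = 336 × (628.2 − 539.2)/(628.2 + 539.2) = 336 × 89.0/1167.4 ≈ 26 m/s.

26 m/s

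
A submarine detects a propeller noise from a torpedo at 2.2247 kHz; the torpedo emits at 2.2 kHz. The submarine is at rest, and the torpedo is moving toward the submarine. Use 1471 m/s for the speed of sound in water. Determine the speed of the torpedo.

f' = f · v/(v − v_s) ⇒ v_s = v · |1 − f/f'|.
v_s = 1471 × |1 − 2.2/2.2247| = 1471 × 0.0111 ≈ 16.3 m/s.

16.3 m/s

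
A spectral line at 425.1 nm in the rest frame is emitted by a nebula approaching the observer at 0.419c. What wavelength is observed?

Relativistic Doppler for wavelength: λ' = λ₀ · √((1 − β)/(1 + β)).
λ' = 425.1 × √(0.5810/1.4190) = 425.1 × 0.63988 ≈ 272.0 nm.

272.0 nm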